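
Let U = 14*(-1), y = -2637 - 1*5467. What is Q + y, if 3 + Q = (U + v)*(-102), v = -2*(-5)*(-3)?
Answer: -3619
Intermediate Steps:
y = -8104 (y = -2637 - 5467 = -8104)
U = -14
v = -30 (v = 10*(-3) = -30)
Q = 4485 (Q = -3 + (-14 - 30)*(-102) = -3 - 44*(-102) = -3 + 4488 = 4485)
Q + y = 4485 - 8104 = -3619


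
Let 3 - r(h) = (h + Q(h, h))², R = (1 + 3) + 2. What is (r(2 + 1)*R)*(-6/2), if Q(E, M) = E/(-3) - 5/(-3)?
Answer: 188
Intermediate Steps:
R = 6 (R = 4 + 2 = 6)
Q(E, M) = 5/3 - E/3 (Q(E, M) = E*(-⅓) - 5*(-⅓) = -E/3 + 5/3 = 5/3 - E/3)
r(h) = 3 - (5/3 + 2*h/3)² (r(h) = 3 - (h + (5/3 - h/3))² = 3 - (5/3 + 2*h/3)²)
(r(2 + 1)*R)*(-6/2) = ((3 - (5 + 2*(2 + 1))²/9)*6)*(-6/2) = ((3 - (5 + 2*3)²/9)*6)*(-6*½) = ((3 - (5 + 6)²/9)*6)*(-3) = ((3 - ⅑*11²)*6)*(-3) = ((3 - ⅑*121)*6)*(-3) = ((3 - 121/9)*6)*(-3) = -94/9*6*(-3) = -188/3*(-3) = 188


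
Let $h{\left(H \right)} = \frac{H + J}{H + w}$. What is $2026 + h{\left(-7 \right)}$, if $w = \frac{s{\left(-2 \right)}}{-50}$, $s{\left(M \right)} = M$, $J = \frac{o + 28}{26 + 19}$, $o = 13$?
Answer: $\frac{1587043}{783} \approx 2026.9$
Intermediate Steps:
$J = \frac{41}{45}$ ($J = \frac{13 + 28}{26 + 19} = \frac{41}{45} \approx 0.91111$)
$w = \frac{1}{25}$ ($w = - \frac{2}{-50} = \left(-2\right) \left(- \frac{1}{50}\right) = \frac{1}{25} \approx 0.04$)
$h{\left(H \right)} = \frac{\frac{41}{45} + H}{\frac{1}{25} + H}$ ($h{\left(H \right)} = \frac{H + \frac{41}{45}}{H + \frac{1}{25}} = \frac{\frac{41}{45} + H}{\frac{1}{25} + H}$)
$2026 + h{\left(-7 \right)} = 2026 + \frac{5 \left(41 + 45 \left(-7\right)\right)}{9 \left(1 + 25 \left(-7\right)\right)} = 2026 + \frac{5 \left(41 - 315\right)}{9 \left(1 - 175\right)} = 2026 + \frac{5}{9} \frac{1}{-174} \left(-274\right) = 2026 + \frac{5}{9} \left(- \frac{1}{174}\right) \left(-274\right) = 2026 + \frac{685}{783} = \frac{1587043}{783}$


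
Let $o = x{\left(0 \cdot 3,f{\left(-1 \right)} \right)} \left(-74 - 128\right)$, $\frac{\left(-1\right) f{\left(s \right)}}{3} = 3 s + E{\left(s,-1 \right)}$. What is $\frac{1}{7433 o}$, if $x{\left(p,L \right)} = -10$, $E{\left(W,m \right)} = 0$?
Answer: $\frac{1}{15014660} \approx 6.6602 \cdot 10^{-8}$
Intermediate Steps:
$f{\left(s \right)} = - 9 s$ ($f{\left(s \right)} = - 3 \left(3 s + 0\right) = - 3 \cdot 3 s = - 9 s$)
$o = 2020$ ($o = - 10 \left(-74 - 128\right) = \left(-10\right) \left(-202\right) = 2020$)
$\frac{1}{7433 o} = \frac{1}{7433 \cdot 2020} = \frac{1}{7433} \cdot \frac{1}{2020} = \frac{1}{15014660}$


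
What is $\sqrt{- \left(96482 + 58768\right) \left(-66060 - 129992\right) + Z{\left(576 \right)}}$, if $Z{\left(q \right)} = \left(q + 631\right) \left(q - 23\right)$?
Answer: $\sqrt{30437740471} \approx 1.7446 \cdot 10^{5}$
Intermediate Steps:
$Z{\left(q \right)} = \left(-23 + q\right) \left(631 + q\right)$ ($Z{\left(q \right)} = \left(631 + q\right) \left(-23 + q\right) = \left(-23 + q\right) \left(631 + q\right)$)
$\sqrt{- \left(96482 + 58768\right) \left(-66060 - 129992\right) + Z{\left(576 \right)}} = \sqrt{- \left(96482 + 58768\right) \left(-66060 - 129992\right) + \left(-14513 + 576^{2} + 608 \cdot 576\right)} = \sqrt{- 155250 \left(-196052\right) + \left(-14513 + 331776 + 350208\right)} = \sqrt{\left(-1\right) \left(-30437073000\right) + 667471} = \sqrt{30437073000 + 667471} = \sqrt{30437740471}$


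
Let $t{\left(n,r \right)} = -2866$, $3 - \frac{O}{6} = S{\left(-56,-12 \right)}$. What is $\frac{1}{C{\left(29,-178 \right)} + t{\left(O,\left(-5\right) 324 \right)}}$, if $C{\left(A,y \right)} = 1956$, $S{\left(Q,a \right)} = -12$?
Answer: $- \frac{1}{910} \approx -0.0010989$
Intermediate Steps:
$O = 90$ ($O = 18 - -72 = 18 + 72 = 90$)
$\frac{1}{C{\left(29,-178 \right)} + t{\left(O,\left(-5\right) 324 \right)}} = \frac{1}{1956 - 2866} = \frac{1}{-910} = - \frac{1}{910}$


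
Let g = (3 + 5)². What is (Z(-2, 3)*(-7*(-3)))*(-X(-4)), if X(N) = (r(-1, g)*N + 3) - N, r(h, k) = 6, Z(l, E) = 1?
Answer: 357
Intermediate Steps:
g = 64 (g = 8² = 64)
X(N) = 3 + 5*N (X(N) = (6*N + 3) - N = (3 + 6*N) - N = 3 + 5*N)
(Z(-2, 3)*(-7*(-3)))*(-X(-4)) = (1*(-7*(-3)))*(-(3 + 5*(-4))) = (1*21)*(-(3 - 20)) = 21*(-1*(-17)) = 21*17 = 357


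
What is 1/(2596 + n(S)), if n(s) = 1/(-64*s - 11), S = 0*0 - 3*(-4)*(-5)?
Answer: 3829/9940085 ≈ 0.00038521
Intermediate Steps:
S = -60 (S = 0 + 12*(-5) = 0 - 60 = -60)
n(s) = 1/(-11 - 64*s)
1/(2596 + n(S)) = 1/(2596 - 1/(11 + 64*(-60))) = 1/(2596 - 1/(11 - 3840)) = 1/(2596 - 1/(-3829)) = 1/(2596 - 1*(-1/3829)) = 1/(2596 + 1/3829) = 1/(9940085/3829) = 3829/9940085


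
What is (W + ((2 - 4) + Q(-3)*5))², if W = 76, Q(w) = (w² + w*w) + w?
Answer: 22201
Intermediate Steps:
Q(w) = w + 2*w² (Q(w) = (w² + w²) + w = 2*w² + w = w + 2*w²)
(W + ((2 - 4) + Q(-3)*5))² = (76 + ((2 - 4) - 3*(1 + 2*(-3))*5))² = (76 + (-2 - 3*(1 - 6)*5))² = (76 + (-2 - 3*(-5)*5))² = (76 + (-2 + 15*5))² = (76 + (-2 + 75))² = (76 + 73)² = 149² = 22201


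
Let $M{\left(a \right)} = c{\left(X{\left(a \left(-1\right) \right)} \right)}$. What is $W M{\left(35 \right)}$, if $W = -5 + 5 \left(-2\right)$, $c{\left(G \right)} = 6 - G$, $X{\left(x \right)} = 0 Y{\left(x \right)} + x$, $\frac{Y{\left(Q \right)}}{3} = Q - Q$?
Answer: $-615$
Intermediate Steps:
$Y{\left(Q \right)} = 0$ ($Y{\left(Q \right)} = 3 \left(Q - Q\right) = 3 \cdot 0 = 0$)
$X{\left(x \right)} = x$ ($X{\left(x \right)} = 0 \cdot 0 + x = 0 + x = x$)
$M{\left(a \right)} = 6 + a$ ($M{\left(a \right)} = 6 - a \left(-1\right) = 6 - - a = 6 + a$)
$W = -15$ ($W = -5 - 10 = -15$)
$W M{\left(35 \right)} = - 15 \left(6 + 35\right) = \left(-15\right) 41 = -615$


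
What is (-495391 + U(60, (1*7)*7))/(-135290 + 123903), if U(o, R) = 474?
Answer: 494917/11387 ≈ 43.463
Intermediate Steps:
(-495391 + U(60, (1*7)*7))/(-135290 + 123903) = (-495391 + 474)/(-135290 + 123903) = -494917/(-11387) = -494917*(-1/11387) = 494917/11387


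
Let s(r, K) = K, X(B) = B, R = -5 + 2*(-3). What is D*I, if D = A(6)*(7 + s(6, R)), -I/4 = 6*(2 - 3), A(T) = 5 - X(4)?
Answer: -96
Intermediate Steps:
R = -11 (R = -5 - 6 = -11)
A(T) = 1 (A(T) = 5 - 1*4 = 5 - 4 = 1)
I = 24 (I = -24*(2 - 3) = -24*(-1) = -4*(-6) = 24)
D = -4 (D = 1*(7 - 11) = 1*(-4) = -4)
D*I = -4*24 = -96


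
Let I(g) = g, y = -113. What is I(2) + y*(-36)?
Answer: 4070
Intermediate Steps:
I(2) + y*(-36) = 2 - 113*(-36) = 2 + 4068 = 4070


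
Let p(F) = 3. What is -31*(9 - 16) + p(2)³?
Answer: 244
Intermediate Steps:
-31*(9 - 16) + p(2)³ = -31*(9 - 16) + 3³ = -31*(-7) + 27 = 217 + 27 = 244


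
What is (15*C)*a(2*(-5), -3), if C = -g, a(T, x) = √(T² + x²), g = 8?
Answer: -120*√109 ≈ -1252.8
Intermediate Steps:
C = -8 (C = -1*8 = -8)
(15*C)*a(2*(-5), -3) = (15*(-8))*√((2*(-5))² + (-3)²) = -120*√((-10)² + 9) = -120*√(100 + 9) = -120*√109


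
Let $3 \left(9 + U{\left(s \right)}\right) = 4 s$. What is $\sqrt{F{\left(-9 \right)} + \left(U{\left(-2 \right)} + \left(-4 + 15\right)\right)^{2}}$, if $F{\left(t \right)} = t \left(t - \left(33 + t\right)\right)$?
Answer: $\frac{\sqrt{2677}}{3} \approx 17.247$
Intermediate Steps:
$U{\left(s \right)} = -9 + \frac{4 s}{3}$
$F{\left(t \right)} = - 33 t$ ($F{\left(t \right)} = t \left(-33\right) = - 33 t$)
$\sqrt{F{\left(-9 \right)} + \left(U{\left(-2 \right)} + \left(-4 + 15\right)\right)^{2}} = \sqrt{\left(-33\right) \left(-9\right) + \left(\left(-9 + \frac{4}{3} \left(-2\right)\right) + \left(-4 + 15\right)\right)^{2}} = \sqrt{297 + \left(\left(-9 - \frac{8}{3}\right) + 11\right)^{2}} = \sqrt{297 + \left(- \frac{35}{3} + 11\right)^{2}} = \sqrt{297 + \left(- \frac{2}{3}\right)^{2}} = \sqrt{297 + \frac{4}{9}} = \sqrt{\frac{2677}{9}} = \frac{\sqrt{2677}}{3}$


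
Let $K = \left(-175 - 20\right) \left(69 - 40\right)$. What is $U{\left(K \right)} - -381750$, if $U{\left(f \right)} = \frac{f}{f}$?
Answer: $381751$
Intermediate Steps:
$K = -5655$ ($K = \left(-195\right) 29 = -5655$)
$U{\left(f \right)} = 1$
$U{\left(K \right)} - -381750 = 1 - -381750 = 1 + 381750 = 381751$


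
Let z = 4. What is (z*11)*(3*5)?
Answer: 660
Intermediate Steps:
(z*11)*(3*5) = (4*11)*(3*5) = 44*15 = 660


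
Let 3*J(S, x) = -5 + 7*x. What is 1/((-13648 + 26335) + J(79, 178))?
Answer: 3/39302 ≈ 7.6332e-5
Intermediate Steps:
J(S, x) = -5/3 + 7*x/3 (J(S, x) = (-5 + 7*x)/3 = -5/3 + 7*x/3)
1/((-13648 + 26335) + J(79, 178)) = 1/((-13648 + 26335) + (-5/3 + (7/3)*178)) = 1/(12687 + (-5/3 + 1246/3)) = 1/(12687 + 1241/3) = 1/(39302/3) = 3/39302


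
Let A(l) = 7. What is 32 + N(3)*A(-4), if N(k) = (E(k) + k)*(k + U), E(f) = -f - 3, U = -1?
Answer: -10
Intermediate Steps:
E(f) = -3 - f
N(k) = 3 - 3*k (N(k) = ((-3 - k) + k)*(k - 1) = -3*(-1 + k) = 3 - 3*k)
32 + N(3)*A(-4) = 32 + (3 - 3*3)*7 = 32 + (3 - 9)*7 = 32 - 6*7 = 32 - 42 = -10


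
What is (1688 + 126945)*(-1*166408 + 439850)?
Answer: 35173664786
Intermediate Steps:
(1688 + 126945)*(-1*166408 + 439850) = 128633*(-166408 + 439850) = 128633*273442 = 35173664786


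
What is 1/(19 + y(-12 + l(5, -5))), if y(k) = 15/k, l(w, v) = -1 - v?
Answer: 8/137 ≈ 0.058394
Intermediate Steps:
1/(19 + y(-12 + l(5, -5))) = 1/(19 + 15/(-12 + (-1 - 1*(-5)))) = 1/(19 + 15/(-12 + (-1 + 5))) = 1/(19 + 15/(-12 + 4)) = 1/(19 + 15/(-8)) = 1/(19 + 15*(-⅛)) = 1/(19 - 15/8) = 1/(137/8) = 8/137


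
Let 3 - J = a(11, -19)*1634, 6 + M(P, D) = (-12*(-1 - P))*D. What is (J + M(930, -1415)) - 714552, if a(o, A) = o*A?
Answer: -16181429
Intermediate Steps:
a(o, A) = A*o
M(P, D) = -6 + D*(12 + 12*P) (M(P, D) = -6 + (-12*(-1 - P))*D = -6 + (12 + 12*P)*D = -6 + D*(12 + 12*P))
J = 341509 (J = 3 - (-19*11)*1634 = 3 - (-209)*1634 = 3 - 1*(-341506) = 3 + 341506 = 341509)
(J + M(930, -1415)) - 714552 = (341509 + (-6 + 12*(-1415) + 12*(-1415)*930)) - 714552 = (341509 + (-6 - 16980 - 15791400)) - 714552 = (341509 - 15808386) - 714552 = -15466877 - 714552 = -16181429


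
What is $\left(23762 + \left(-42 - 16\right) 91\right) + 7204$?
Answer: $25688$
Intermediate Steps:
$\left(23762 + \left(-42 - 16\right) 91\right) + 7204 = \left(23762 - 5278\right) + 7204 = 18484 + 7204 = 25688$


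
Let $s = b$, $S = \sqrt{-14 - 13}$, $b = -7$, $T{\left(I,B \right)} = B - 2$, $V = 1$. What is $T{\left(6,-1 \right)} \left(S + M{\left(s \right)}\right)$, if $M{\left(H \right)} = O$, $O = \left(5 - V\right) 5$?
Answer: $-60 - 9 i \sqrt{3} \approx -60.0 - 15.588 i$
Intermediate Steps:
$T{\left(I,B \right)} = -2 + B$ ($T{\left(I,B \right)} = B - 2 = -2 + B$)
$S = 3 i \sqrt{3}$ ($S = \sqrt{-27} = 3 i \sqrt{3} \approx 5.1962 i$)
$O = 20$ ($O = \left(5 - 1\right) 5 = 4 \cdot 5 = 20$)
$s = -7$
$M{\left(H \right)} = 20$
$T{\left(6,-1 \right)} \left(S + M{\left(s \right)}\right) = \left(-2 - 1\right) \left(3 i \sqrt{3} + 20\right) = - 3 \left(20 + 3 i \sqrt{3}\right) = -60 - 9 i \sqrt{3}$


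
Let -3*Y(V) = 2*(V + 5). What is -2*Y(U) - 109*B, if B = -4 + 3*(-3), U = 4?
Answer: 1429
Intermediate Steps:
Y(V) = -10/3 - 2*V/3 (Y(V) = -2*(V + 5)/3 = -2*(5 + V)/3 = -(10 + 2*V)/3 = -10/3 - 2*V/3)
B = -13 (B = -4 - 9 = -13)
-2*Y(U) - 109*B = -2*(-10/3 - 2/3*4) - 109*(-13) = -2*(-10/3 - 8/3) + 1417 = -2*(-6) + 1417 = 12 + 1417 = 1429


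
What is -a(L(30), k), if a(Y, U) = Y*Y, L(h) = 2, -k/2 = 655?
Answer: -4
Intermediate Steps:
k = -1310 (k = -2*655 = -1310)
a(Y, U) = Y²
-a(L(30), k) = -1*2² = -1*4 = -4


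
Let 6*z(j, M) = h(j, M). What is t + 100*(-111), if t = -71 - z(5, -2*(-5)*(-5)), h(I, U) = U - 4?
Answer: -11162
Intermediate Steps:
h(I, U) = -4 + U
z(j, M) = -⅔ + M/6 (z(j, M) = (-4 + M)/6 = -⅔ + M/6)
t = -62 (t = -71 - (-⅔ + (-2*(-5)*(-5))/6) = -71 - (-⅔ + (10*(-5))/6) = -71 - (-⅔ + (⅙)*(-50)) = -71 - (-⅔ - 25/3) = -71 - 1*(-9) = -71 + 9 = -62)
t + 100*(-111) = -62 + 100*(-111) = -62 - 11100 = -11162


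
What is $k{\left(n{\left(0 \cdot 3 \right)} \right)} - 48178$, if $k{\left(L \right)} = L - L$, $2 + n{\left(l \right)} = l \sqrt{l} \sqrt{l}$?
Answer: $-48178$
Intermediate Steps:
$n{\left(l \right)} = -2 + l^{2}$ ($n{\left(l \right)} = -2 + l \sqrt{l} \sqrt{l} = -2 + l^{\frac{3}{2}} \sqrt{l} = -2 + l^{2}$)
$k{\left(L \right)} = 0$
$k{\left(n{\left(0 \cdot 3 \right)} \right)} - 48178 = 0 - 48178 = -48178$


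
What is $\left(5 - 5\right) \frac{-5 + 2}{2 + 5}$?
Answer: $0$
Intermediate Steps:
$\left(5 - 5\right) \frac{-5 + 2}{2 + 5} = 0 \left(- \frac{3}{7}\right) = 0$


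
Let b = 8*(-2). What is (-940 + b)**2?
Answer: 913936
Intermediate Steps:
b = -16
(-940 + b)**2 = (-940 - 16)**2 = (-956)**2 = 913936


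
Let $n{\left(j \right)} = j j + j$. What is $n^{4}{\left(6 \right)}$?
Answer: $3111696$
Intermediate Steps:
$n{\left(j \right)} = j + j^{2}$ ($n{\left(j \right)} = j^{2} + j = j + j^{2}$)
$n^{4}{\left(6 \right)} = \left(6 \left(1 + 6\right)\right)^{4} = \left(6 \cdot 7\right)^{4} = 42^{4} = 3111696$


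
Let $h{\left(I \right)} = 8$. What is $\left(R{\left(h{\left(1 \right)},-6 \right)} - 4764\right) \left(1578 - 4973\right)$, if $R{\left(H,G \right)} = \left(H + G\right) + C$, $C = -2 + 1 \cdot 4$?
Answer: $16160200$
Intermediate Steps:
$C = 2$ ($C = -2 + 4 = 2$)
$R{\left(H,G \right)} = 2 + G + H$ ($R{\left(H,G \right)} = \left(H + G\right) + 2 = \left(G + H\right) + 2 = 2 + G + H$)
$\left(R{\left(h{\left(1 \right)},-6 \right)} - 4764\right) \left(1578 - 4973\right) = \left(\left(2 - 6 + 8\right) - 4764\right) \left(1578 - 4973\right) = \left(4 - 4764\right) \left(-3395\right) = \left(-4760\right) \left(-3395\right) = 16160200$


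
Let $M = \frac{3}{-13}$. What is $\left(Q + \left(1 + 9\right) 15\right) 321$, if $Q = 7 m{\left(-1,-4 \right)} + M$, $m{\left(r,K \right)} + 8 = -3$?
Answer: $\frac{303666}{13} \approx 23359.0$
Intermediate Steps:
$m{\left(r,K \right)} = -11$ ($m{\left(r,K \right)} = -8 - 3 = -11$)
$M = - \frac{3}{13}$ ($M = 3 \left(- \frac{1}{13}\right) = - \frac{3}{13} \approx -0.23077$)
$Q = - \frac{1004}{13}$ ($Q = 7 \left(-11\right) - \frac{3}{13} = -77 - \frac{3}{13} = - \frac{1004}{13} \approx -77.231$)
$\left(Q + \left(1 + 9\right) 15\right) 321 = \left(- \frac{1004}{13} + \left(1 + 9\right) 15\right) 321 = \left(- \frac{1004}{13} + 10 \cdot 15\right) 321 = \left(- \frac{1004}{13} + 150\right) 321 = \frac{946}{13} \cdot 321 = \frac{303666}{13}$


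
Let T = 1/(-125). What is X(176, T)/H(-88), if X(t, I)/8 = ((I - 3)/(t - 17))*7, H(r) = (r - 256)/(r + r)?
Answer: -463232/854625 ≈ -0.54203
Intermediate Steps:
H(r) = (-256 + r)/(2*r) (H(r) = (-256 + r)/((2*r)) = (-256 + r)*(1/(2*r)) = (-256 + r)/(2*r))
T = -1/125 ≈ -0.0080000
X(t, I) = 56*(-3 + I)/(-17 + t) (X(t, I) = 8*(((I - 3)/(t - 17))*7) = 8*(((-3 + I)/(-17 + t))*7) = 8*(7*(-3 + I)/(-17 + t)) = 56*(-3 + I)/(-17 + t))
X(176, T)/H(-88) = (56*(-3 - 1/125)/(-17 + 176))/(((½)*(-256 - 88)/(-88))) = (56*(-376/125)/159)/(((½)*(-1/88)*(-344))) = (56*(1/159)*(-376/125))/(43/22) = -21056/19875*22/43 = -463232/854625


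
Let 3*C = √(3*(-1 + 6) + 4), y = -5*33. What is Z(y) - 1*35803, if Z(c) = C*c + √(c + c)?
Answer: -35803 - 55*√19 + I*√330 ≈ -36043.0 + 18.166*I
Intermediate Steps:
y = -165
C = √19/3 (C = √(3*(-1 + 6) + 4)/3 = √(3*5 + 4)/3 = √(15 + 4)/3 = √19/3 ≈ 1.4530)
Z(c) = √2*√c + c*√19/3 (Z(c) = (√19/3)*c + √(c + c) = c*√19/3 + √(2*c) = c*√19/3 + √2*√c = √2*√c + c*√19/3)
Z(y) - 1*35803 = (√2*√(-165) + (⅓)*(-165)*√19) - 1*35803 = (√2*(I*√165) - 55*√19) - 35803 = (I*√330 - 55*√19) - 35803 = (-55*√19 + I*√330) - 35803 = -35803 - 55*√19 + I*√330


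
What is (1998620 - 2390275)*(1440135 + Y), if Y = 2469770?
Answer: -1531333842775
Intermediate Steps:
(1998620 - 2390275)*(1440135 + Y) = (1998620 - 2390275)*(1440135 + 2469770) = -391655*3909905 = -1531333842775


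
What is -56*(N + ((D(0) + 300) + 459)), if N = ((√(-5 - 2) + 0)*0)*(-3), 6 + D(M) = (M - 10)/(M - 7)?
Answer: -42248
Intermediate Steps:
D(M) = -6 + (-10 + M)/(-7 + M) (D(M) = -6 + (M - 10)/(M - 7) = -6 + (-10 + M)/(-7 + M))
N = 0 (N = ((√(-7) + 0)*0)*(-3) = ((I*√7 + 0)*0)*(-3) = ((I*√7)*0)*(-3) = 0*(-3) = 0)
-56*(N + ((D(0) + 300) + 459)) = -56*(0 + (((32 - 5*0)/(-7 + 0) + 300) + 459)) = -56*(0 + (((32 + 0)/(-7) + 300) + 459)) = -56*(0 + ((-⅐*32 + 300) + 459)) = -56*(0 + ((-32/7 + 300) + 459)) = -56*(0 + (2068/7 + 459)) = -56*(0 + 5281/7) = -56*5281/7 = -42248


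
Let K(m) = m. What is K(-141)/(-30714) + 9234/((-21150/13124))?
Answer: -68928426431/12029650 ≈ -5729.9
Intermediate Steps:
K(-141)/(-30714) + 9234/((-21150/13124)) = -141/(-30714) + 9234/((-21150/13124)) = -141*(-1/30714) + 9234/((-21150*1/13124)) = 47/10238 + 9234/(-10575/6562) = 47/10238 + 9234*(-6562/10575) = 47/10238 - 6732612/1175 = -68928426431/12029650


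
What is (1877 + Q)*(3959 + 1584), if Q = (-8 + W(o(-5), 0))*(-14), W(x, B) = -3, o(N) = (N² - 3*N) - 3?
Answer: 11257833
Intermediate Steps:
o(N) = -3 + N² - 3*N
Q = 154 (Q = (-8 - 3)*(-14) = -11*(-14) = 154)
(1877 + Q)*(3959 + 1584) = (1877 + 154)*(3959 + 1584) = 2031*5543 = 11257833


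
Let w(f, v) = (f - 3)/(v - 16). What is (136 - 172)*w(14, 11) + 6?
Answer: 426/5 ≈ 85.200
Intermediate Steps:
w(f, v) = (-3 + f)/(-16 + v)
(136 - 172)*w(14, 11) + 6 = (136 - 172)*((-3 + 14)/(-16 + 11)) + 6 = -36*11/(-5) + 6 = -(-36)*11/5 + 6 = -36*(-11/5) + 6 = 396/5 + 6 = 426/5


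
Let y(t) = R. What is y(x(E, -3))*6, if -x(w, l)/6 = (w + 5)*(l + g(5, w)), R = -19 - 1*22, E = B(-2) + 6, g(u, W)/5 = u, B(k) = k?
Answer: -246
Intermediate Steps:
g(u, W) = 5*u
E = 4 (E = -2 + 6 = 4)
R = -41 (R = -19 - 22 = -41)
x(w, l) = -6*(5 + w)*(25 + l) (x(w, l) = -6*(w + 5)*(l + 5*5) = -6*(5 + w)*(l + 25) = -6*(5 + w)*(25 + l))
y(t) = -41
y(x(E, -3))*6 = -41*6 = -246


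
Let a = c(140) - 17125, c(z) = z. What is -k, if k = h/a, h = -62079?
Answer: -62079/16985 ≈ -3.6549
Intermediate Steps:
a = -16985 (a = 140 - 17125 = -16985)
k = 62079/16985 (k = -62079/(-16985) = -62079*(-1/16985) = 62079/16985 ≈ 3.6549)
-k = -1*62079/16985 = -62079/16985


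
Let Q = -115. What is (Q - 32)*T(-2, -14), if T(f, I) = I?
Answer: 2058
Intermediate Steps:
(Q - 32)*T(-2, -14) = (-115 - 32)*(-14) = -147*(-14) = 2058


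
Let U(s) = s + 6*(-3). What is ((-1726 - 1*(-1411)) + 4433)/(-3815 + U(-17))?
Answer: -2059/1925 ≈ -1.0696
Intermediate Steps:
U(s) = -18 + s (U(s) = s - 18 = -18 + s)
((-1726 - 1*(-1411)) + 4433)/(-3815 + U(-17)) = ((-1726 - 1*(-1411)) + 4433)/(-3815 + (-18 - 17)) = ((-1726 + 1411) + 4433)/(-3815 - 35) = (-315 + 4433)/(-3850) = 4118*(-1/3850) = -2059/1925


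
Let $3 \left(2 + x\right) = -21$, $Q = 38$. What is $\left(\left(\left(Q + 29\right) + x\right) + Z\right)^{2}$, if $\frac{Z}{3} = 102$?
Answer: $132496$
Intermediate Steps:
$Z = 306$ ($Z = 3 \cdot 102 = 306$)
$x = -9$ ($x = -2 + \frac{1}{3} \left(-21\right) = -2 - 7 = -9$)
$\left(\left(\left(Q + 29\right) + x\right) + Z\right)^{2} = \left(\left(\left(38 + 29\right) - 9\right) + 306\right)^{2} = \left(\left(67 - 9\right) + 306\right)^{2} = \left(58 + 306\right)^{2} = 364^{2} = 132496$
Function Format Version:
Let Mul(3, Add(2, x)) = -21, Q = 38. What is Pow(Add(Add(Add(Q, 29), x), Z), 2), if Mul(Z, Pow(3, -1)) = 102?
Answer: 132496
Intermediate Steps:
Z = 306 (Z = Mul(3, 102) = 306)
x = -9 (x = Add(-2, Mul(Rational(1, 3), -21)) = Add(-2, -7) = -9)
Pow(Add(Add(Add(Q, 29), x), Z), 2) = Pow(Add(Add(Add(38, 29), -9), 306), 2) = Pow(Add(Add(67, -9), 306), 2) = Pow(Add(58, 306), 2) = Pow(364, 2) = 132496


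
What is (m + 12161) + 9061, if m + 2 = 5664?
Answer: 26884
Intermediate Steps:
m = 5662 (m = -2 + 5664 = 5662)
(m + 12161) + 9061 = (5662 + 12161) + 9061 = 17823 + 9061 = 26884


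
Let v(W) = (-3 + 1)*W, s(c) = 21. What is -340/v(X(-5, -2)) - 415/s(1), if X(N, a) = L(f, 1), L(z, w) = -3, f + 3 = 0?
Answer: -535/7 ≈ -76.429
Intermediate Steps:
f = -3 (f = -3 + 0 = -3)
X(N, a) = -3
v(W) = -2*W
-340/v(X(-5, -2)) - 415/s(1) = -340/((-2*(-3))) - 415/21 = -340/6 - 415*1/21 = -340*⅙ - 415/21 = -170/3 - 415/21 = -535/7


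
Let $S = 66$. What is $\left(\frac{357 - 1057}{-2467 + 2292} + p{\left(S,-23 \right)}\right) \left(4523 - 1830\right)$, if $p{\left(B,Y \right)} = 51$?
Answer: $148115$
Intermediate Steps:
$\left(\frac{357 - 1057}{-2467 + 2292} + p{\left(S,-23 \right)}\right) \left(4523 - 1830\right) = \left(\frac{357 - 1057}{-2467 + 2292} + 51\right) \left(4523 - 1830\right) = \left(- \frac{700}{-175} + 51\right) 2693 = \left(\left(-700\right) \left(- \frac{1}{175}\right) + 51\right) 2693 = \left(4 + 51\right) 2693 = 55 \cdot 2693 = 148115$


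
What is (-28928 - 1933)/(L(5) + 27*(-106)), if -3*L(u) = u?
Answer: 92583/8591 ≈ 10.777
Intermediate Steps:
L(u) = -u/3
(-28928 - 1933)/(L(5) + 27*(-106)) = (-28928 - 1933)/(-1/3*5 + 27*(-106)) = -30861/(-5/3 - 2862) = -30861/(-8591/3) = -30861*(-3/8591) = 92583/8591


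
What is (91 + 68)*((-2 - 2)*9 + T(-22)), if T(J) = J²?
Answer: 71232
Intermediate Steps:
(91 + 68)*((-2 - 2)*9 + T(-22)) = (91 + 68)*((-2 - 2)*9 + (-22)²) = 159*(-4*9 + 484) = 159*(-36 + 484) = 159*448 = 71232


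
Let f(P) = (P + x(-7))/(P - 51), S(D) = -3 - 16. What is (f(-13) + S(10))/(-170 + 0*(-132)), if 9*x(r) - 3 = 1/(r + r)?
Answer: 151619/1370880 ≈ 0.11060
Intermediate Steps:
x(r) = ⅓ + 1/(18*r) (x(r) = ⅓ + 1/(9*(r + r)) = ⅓ + 1/(9*((2*r))) = ⅓ + (1/(2*r))/9 = ⅓ + 1/(18*r))
S(D) = -19
f(P) = (41/126 + P)/(-51 + P) (f(P) = (P + (1/18)*(1 + 6*(-7))/(-7))/(P - 51) = (P + (1/18)*(-⅐)*(1 - 42))/(-51 + P) = (P + (1/18)*(-⅐)*(-41))/(-51 + P) = (P + 41/126)/(-51 + P) = (41/126 + P)/(-51 + P))
(f(-13) + S(10))/(-170 + 0*(-132)) = ((41/126 - 13)/(-51 - 13) - 19)/(-170 + 0*(-132)) = (-1597/126/(-64) - 19)/(-170 + 0) = (-1/64*(-1597/126) - 19)/(-170) = (1597/8064 - 19)*(-1/170) = -151619/8064*(-1/170) = 151619/1370880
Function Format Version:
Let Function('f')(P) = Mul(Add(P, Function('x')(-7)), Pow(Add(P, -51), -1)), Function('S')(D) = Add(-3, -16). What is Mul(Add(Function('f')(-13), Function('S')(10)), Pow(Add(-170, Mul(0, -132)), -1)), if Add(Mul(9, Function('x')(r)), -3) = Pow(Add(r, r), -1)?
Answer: Rational(151619, 1370880) ≈ 0.11060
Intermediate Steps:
Function('x')(r) = Add(Rational(1, 3), Mul(Rational(1, 18), Pow(r, -1))) (Function('x')(r) = Add(Rational(1, 3), Mul(Rational(1, 9), Pow(Add(r, r), -1))) = Add(Rational(1, 3), Mul(Rational(1, 9), Pow(Mul(2, r), -1))) = Add(Rational(1, 3), Mul(Rational(1, 9), Mul(Rational(1, 2), Pow(r, -1)))) = Add(Rational(1, 3), Mul(Rational(1, 18), Pow(r, -1))))
Function('S')(D) = -19
Function('f')(P) = Mul(Pow(Add(-51, P), -1), Add(Rational(41, 126), P)) (Function('f')(P) = Mul(Add(P, Mul(Rational(1, 18), Pow(-7, -1), Add(1, Mul(6, -7)))), Pow(Add(P, -51), -1)) = Mul(Add(P, Mul(Rational(1, 18), Rational(-1, 7), Add(1, -42))), Pow(Add(-51, P), -1)) = Mul(Add(P, Mul(Rational(1, 18), Rational(-1, 7), -41)), Pow(Add(-51, P), -1)) = Mul(Add(P, Rational(41, 126)), Pow(Add(-51, P), -1)) = Mul(Add(Rational(41, 126), P), Pow(Add(-51, P), -1)) = Mul(Pow(Add(-51, P), -1), Add(Rational(41, 126), P)))
Mul(Add(Function('f')(-13), Function('S')(10)), Pow(Add(-170, Mul(0, -132)), -1)) = Mul(Add(Mul(Pow(Add(-51, -13), -1), Add(Rational(41, 126), -13)), -19), Pow(Add(-170, Mul(0, -132)), -1)) = Mul(Add(Mul(Pow(-64, -1), Rational(-1597, 126)), -19), Pow(Add(-170, 0), -1)) = Mul(Add(Mul(Rational(-1, 64), Rational(-1597, 126)), -19), Pow(-170, -1)) = Mul(Add(Rational(1597, 8064), -19), Rational(-1, 170)) = Mul(Rational(-151619, 8064), Rational(-1, 170)) = Rational(151619, 1370880)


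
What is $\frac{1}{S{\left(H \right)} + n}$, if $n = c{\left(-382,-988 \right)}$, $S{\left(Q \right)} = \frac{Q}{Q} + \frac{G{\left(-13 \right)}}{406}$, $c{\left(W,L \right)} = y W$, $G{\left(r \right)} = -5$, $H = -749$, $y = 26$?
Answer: $- \frac{406}{4031991} \approx -0.00010069$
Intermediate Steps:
$c{\left(W,L \right)} = 26 W$
$S{\left(Q \right)} = \frac{401}{406}$ ($S{\left(Q \right)} = \frac{Q}{Q} - \frac{5}{406} = 1 - \frac{5}{406} = \frac{401}{406}$)
$n = -9932$ ($n = 26 \left(-382\right) = -9932$)
$\frac{1}{S{\left(H \right)} + n} = \frac{1}{\frac{401}{406} - 9932} = \frac{1}{- \frac{4031991}{406}} = - \frac{406}{4031991}$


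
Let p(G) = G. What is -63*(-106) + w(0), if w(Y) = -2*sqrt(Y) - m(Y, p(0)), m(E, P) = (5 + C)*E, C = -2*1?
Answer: 6678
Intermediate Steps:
C = -2
m(E, P) = 3*E (m(E, P) = (5 - 2)*E = 3*E)
w(Y) = -3*Y - 2*sqrt(Y) (w(Y) = -2*sqrt(Y) - 3*Y = -3*Y - 2*sqrt(Y))
-63*(-106) + w(0) = -63*(-106) + (-3*0 - 2*sqrt(0)) = 6678 + (0 - 2*0) = 6678 + (0 + 0) = 6678 + 0 = 6678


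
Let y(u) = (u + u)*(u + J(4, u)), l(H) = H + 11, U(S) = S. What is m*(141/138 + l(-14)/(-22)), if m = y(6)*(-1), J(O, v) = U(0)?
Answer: -21096/253 ≈ -83.383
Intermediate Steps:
J(O, v) = 0
l(H) = 11 + H
y(u) = 2*u**2 (y(u) = (u + u)*(u + 0) = (2*u)*u = 2*u**2)
m = -72 (m = (2*6**2)*(-1) = (2*36)*(-1) = 72*(-1) = -72)
m*(141/138 + l(-14)/(-22)) = -72*(141/138 + (11 - 14)/(-22)) = -72*(141*(1/138) - 3*(-1/22)) = -72*(47/46 + 3/22) = -72*293/253 = -21096/253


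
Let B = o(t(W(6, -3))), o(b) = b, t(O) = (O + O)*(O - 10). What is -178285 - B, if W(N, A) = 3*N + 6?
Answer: -178957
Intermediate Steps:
W(N, A) = 6 + 3*N
t(O) = 2*O*(-10 + O) (t(O) = (2*O)*(-10 + O) = 2*O*(-10 + O))
B = 672 (B = 2*(6 + 3*6)*(-10 + (6 + 3*6)) = 2*(6 + 18)*(-10 + (6 + 18)) = 2*24*(-10 + 24) = 2*24*14 = 672)
-178285 - B = -178285 - 1*672 = -178285 - 672 = -178957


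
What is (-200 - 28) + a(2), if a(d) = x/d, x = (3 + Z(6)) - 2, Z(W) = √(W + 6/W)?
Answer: -455/2 + √7/2 ≈ -226.18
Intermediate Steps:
x = 1 + √7 (x = (3 + √(6 + 6/6)) - 2 = (3 + √(6 + 6*(⅙))) - 2 = (3 + √(6 + 1)) - 2 = (3 + √7) - 2 = 1 + √7 ≈ 3.6458)
a(d) = (1 + √7)/d
(-200 - 28) + a(2) = (-200 - 28) + (1 + √7)/2 = -228 + (1 + √7)/2 = -228 + (½ + √7/2) = -455/2 + √7/2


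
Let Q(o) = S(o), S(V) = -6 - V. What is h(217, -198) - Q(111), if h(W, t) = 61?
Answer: 178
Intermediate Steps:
Q(o) = -6 - o
h(217, -198) - Q(111) = 61 - (-6 - 1*111) = 61 - (-6 - 111) = 61 - 1*(-117) = 61 + 117 = 178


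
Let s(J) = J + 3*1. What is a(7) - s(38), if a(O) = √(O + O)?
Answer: -41 + √14 ≈ -37.258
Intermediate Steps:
a(O) = √2*√O (a(O) = √(2*O) = √2*√O)
s(J) = 3 + J (s(J) = J + 3 = 3 + J)
a(7) - s(38) = √2*√7 - (3 + 38) = √14 - 1*41 = √14 - 41 = -41 + √14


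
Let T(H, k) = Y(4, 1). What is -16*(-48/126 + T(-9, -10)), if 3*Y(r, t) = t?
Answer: 16/21 ≈ 0.76190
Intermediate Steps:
Y(r, t) = t/3
T(H, k) = 1/3 (T(H, k) = (1/3)*1 = 1/3)
-16*(-48/126 + T(-9, -10)) = -16*(-48/126 + 1/3) = -16*(-48*1/126 + 1/3) = -16*(-8/21 + 1/3) = -16*(-1/21) = 16/21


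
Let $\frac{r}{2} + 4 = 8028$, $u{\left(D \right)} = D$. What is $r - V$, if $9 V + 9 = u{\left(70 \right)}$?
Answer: $\frac{144371}{9} \approx 16041.0$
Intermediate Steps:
$r = 16048$ ($r = -8 + 2 \cdot 8028 = -8 + 16056 = 16048$)
$V = \frac{61}{9}$ ($V = -1 + \frac{1}{9} \cdot 70 = -1 + \frac{70}{9} = \frac{61}{9} \approx 6.7778$)
$r - V = 16048 - \frac{61}{9} = \frac{144371}{9}$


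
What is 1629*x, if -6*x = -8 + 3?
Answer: 2715/2 ≈ 1357.5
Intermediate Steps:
x = ⅚ (x = -(-8 + 3)/6 = -⅙*(-5) = ⅚ ≈ 0.83333)
1629*x = 1629*(⅚) = 2715/2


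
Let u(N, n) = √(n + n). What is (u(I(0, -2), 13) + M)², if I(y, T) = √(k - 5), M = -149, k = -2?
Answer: (149 - √26)² ≈ 20708.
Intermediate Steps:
I(y, T) = I*√7 (I(y, T) = √(-2 - 5) = √(-7) = I*√7)
u(N, n) = √2*√n (u(N, n) = √(2*n) = √2*√n)
(u(I(0, -2), 13) + M)² = (√2*√13 - 149)² = (√26 - 149)² = (-149 + √26)²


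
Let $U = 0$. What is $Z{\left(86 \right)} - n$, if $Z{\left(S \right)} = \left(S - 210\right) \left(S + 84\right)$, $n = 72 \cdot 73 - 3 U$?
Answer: $-26336$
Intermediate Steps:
$n = 5256$ ($n = 72 \cdot 73 - 0 = 5256 + 0 = 5256$)
$Z{\left(S \right)} = \left(-210 + S\right) \left(84 + S\right)$
$Z{\left(86 \right)} - n = \left(-17640 + 86^{2} - 10836\right) - 5256 = \left(-17640 + 7396 - 10836\right) - 5256 = -21080 - 5256 = -26336$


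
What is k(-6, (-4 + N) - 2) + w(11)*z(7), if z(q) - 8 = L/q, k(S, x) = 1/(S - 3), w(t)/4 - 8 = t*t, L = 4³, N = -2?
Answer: 557273/63 ≈ 8845.6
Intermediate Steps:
L = 64
w(t) = 32 + 4*t² (w(t) = 32 + 4*(t*t) = 32 + 4*t²)
k(S, x) = 1/(-3 + S)
z(q) = 8 + 64/q
k(-6, (-4 + N) - 2) + w(11)*z(7) = 1/(-3 - 6) + (32 + 4*11²)*(8 + 64/7) = 1/(-9) + (32 + 4*121)*(8 + 64*(⅐)) = -⅑ + (32 + 484)*(8 + 64/7) = -⅑ + 516*(120/7) = -⅑ + 61920/7 = 557273/63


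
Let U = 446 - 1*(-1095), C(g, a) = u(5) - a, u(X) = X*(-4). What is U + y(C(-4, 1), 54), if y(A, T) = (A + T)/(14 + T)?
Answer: 104821/68 ≈ 1541.5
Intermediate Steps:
u(X) = -4*X
C(g, a) = -20 - a (C(g, a) = -4*5 - a = -20 - a)
y(A, T) = (A + T)/(14 + T)
U = 1541 (U = 446 + 1095 = 1541)
U + y(C(-4, 1), 54) = 1541 + ((-20 - 1*1) + 54)/(14 + 54) = 1541 + ((-20 - 1) + 54)/68 = 1541 + (-21 + 54)/68 = 1541 + (1/68)*33 = 1541 + 33/68 = 104821/68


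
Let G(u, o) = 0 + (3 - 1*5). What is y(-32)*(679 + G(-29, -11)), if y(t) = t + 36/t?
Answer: -179405/8 ≈ -22426.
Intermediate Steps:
G(u, o) = -2 (G(u, o) = 0 + (3 - 5) = 0 - 2 = -2)
y(-32)*(679 + G(-29, -11)) = (-32 + 36/(-32))*(679 - 2) = (-32 + 36*(-1/32))*677 = (-32 - 9/8)*677 = -265/8*677 = -179405/8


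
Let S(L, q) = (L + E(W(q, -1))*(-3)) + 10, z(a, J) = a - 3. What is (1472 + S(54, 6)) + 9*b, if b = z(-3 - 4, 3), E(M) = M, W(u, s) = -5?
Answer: 1461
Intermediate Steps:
z(a, J) = -3 + a
b = -10 (b = -3 + (-3 - 4) = -3 - 7 = -10)
S(L, q) = 25 + L (S(L, q) = (L - 5*(-3)) + 10 = (L + 15) + 10 = (15 + L) + 10 = 25 + L)
(1472 + S(54, 6)) + 9*b = (1472 + (25 + 54)) + 9*(-10) = (1472 + 79) - 90 = 1551 - 90 = 1461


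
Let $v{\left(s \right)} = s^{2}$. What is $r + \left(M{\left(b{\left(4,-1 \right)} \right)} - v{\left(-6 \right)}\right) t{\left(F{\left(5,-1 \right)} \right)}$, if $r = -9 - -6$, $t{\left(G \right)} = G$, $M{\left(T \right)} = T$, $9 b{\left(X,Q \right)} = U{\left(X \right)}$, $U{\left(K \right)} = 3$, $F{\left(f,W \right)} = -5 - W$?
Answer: $\frac{419}{3} \approx 139.67$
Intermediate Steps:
$b{\left(X,Q \right)} = \frac{1}{3}$ ($b{\left(X,Q \right)} = \frac{1}{9} \cdot 3 = \frac{1}{3}$)
$r = -3$ ($r = -9 + 6 = -3$)
$r + \left(M{\left(b{\left(4,-1 \right)} \right)} - v{\left(-6 \right)}\right) t{\left(F{\left(5,-1 \right)} \right)} = -3 + \left(\frac{1}{3} - \left(-6\right)^{2}\right) \left(-5 - -1\right) = -3 + \left(\frac{1}{3} - 36\right) \left(-5 + 1\right) = -3 + \left(\frac{1}{3} - 36\right) \left(-4\right) = -3 - - \frac{428}{3} = -3 + \frac{428}{3} = \frac{419}{3}$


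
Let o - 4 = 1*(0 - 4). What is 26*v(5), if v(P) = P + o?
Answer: 130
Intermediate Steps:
o = 0 (o = 4 + 1*(0 - 4) = 4 + 1*(-4) = 4 - 4 = 0)
v(P) = P (v(P) = P + 0 = P)
26*v(5) = 26*5 = 130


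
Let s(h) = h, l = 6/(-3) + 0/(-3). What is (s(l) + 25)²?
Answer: 529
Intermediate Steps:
l = -2 (l = 6*(-⅓) + 0*(-⅓) = -2 + 0 = -2)
(s(l) + 25)² = (-2 + 25)² = 23² = 529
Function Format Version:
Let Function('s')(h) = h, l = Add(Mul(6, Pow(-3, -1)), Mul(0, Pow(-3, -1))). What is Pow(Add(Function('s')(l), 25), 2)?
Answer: 529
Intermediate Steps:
l = -2 (l = Add(Mul(6, Rational(-1, 3)), Mul(0, Rational(-1, 3))) = Add(-2, 0) = -2)
Pow(Add(Function('s')(l), 25), 2) = Pow(Add(-2, 25), 2) = Pow(23, 2) = 529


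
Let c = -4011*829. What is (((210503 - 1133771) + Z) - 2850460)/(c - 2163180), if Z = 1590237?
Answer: 2183491/5488299 ≈ 0.39784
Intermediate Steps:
c = -3325119
(((210503 - 1133771) + Z) - 2850460)/(c - 2163180) = (((210503 - 1133771) + 1590237) - 2850460)/(-3325119 - 2163180) = ((-923268 + 1590237) - 2850460)/(-5488299) = (666969 - 2850460)*(-1/5488299) = -2183491*(-1/5488299) = 2183491/5488299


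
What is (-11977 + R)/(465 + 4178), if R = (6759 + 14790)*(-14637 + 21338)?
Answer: 144387872/4643 ≈ 31098.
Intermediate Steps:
R = 144399849 (R = 21549*6701 = 144399849)
(-11977 + R)/(465 + 4178) = (-11977 + 144399849)/(465 + 4178) = 144387872/4643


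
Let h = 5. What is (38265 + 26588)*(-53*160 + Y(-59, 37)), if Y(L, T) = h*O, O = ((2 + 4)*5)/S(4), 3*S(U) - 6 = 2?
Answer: -2185221835/4 ≈ -5.4631e+8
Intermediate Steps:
S(U) = 8/3 (S(U) = 2 + (⅓)*2 = 2 + ⅔ = 8/3)
O = 45/4 (O = ((2 + 4)*5)/(8/3) = (6*5)*(3/8) = 30*(3/8) = 45/4 ≈ 11.250)
Y(L, T) = 225/4 (Y(L, T) = 5*(45/4) = 225/4)
(38265 + 26588)*(-53*160 + Y(-59, 37)) = (38265 + 26588)*(-53*160 + 225/4) = 64853*(-8480 + 225/4) = 64853*(-33695/4) = -2185221835/4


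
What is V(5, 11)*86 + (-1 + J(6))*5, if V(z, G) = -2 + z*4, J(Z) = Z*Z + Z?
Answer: 1753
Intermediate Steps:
J(Z) = Z + Z² (J(Z) = Z² + Z = Z + Z²)
V(z, G) = -2 + 4*z
V(5, 11)*86 + (-1 + J(6))*5 = (-2 + 4*5)*86 + (-1 + 6*(1 + 6))*5 = (-2 + 20)*86 + (-1 + 6*7)*5 = 18*86 + (-1 + 42)*5 = 1548 + 41*5 = 1548 + 205 = 1753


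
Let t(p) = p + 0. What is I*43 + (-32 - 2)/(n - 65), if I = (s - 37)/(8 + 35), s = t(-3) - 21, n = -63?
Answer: -3887/64 ≈ -60.734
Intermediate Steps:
t(p) = p
s = -24 (s = -3 - 21 = -24)
I = -61/43 (I = (-24 - 37)/(8 + 35) = -61/43 ≈ -1.4186)
I*43 + (-32 - 2)/(n - 65) = -61/43*43 + (-32 - 2)/(-63 - 65) = -61 - 34/(-128) = -61 - 34*(-1/128) = -61 + 17/64 = -3887/64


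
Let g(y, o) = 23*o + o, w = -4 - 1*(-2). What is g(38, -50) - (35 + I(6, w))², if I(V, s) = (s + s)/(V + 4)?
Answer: -59929/25 ≈ -2397.2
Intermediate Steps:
w = -2 (w = -4 + 2 = -2)
g(y, o) = 24*o
I(V, s) = 2*s/(4 + V) (I(V, s) = (2*s)/(4 + V) = 2*s/(4 + V))
g(38, -50) - (35 + I(6, w))² = 24*(-50) - (35 + 2*(-2)/(4 + 6))² = -1200 - (35 + 2*(-2)/10)² = -1200 - (35 + 2*(-2)*(⅒))² = -1200 - (35 - ⅖)² = -1200 - (173/5)² = -1200 - 1*29929/25 = -1200 - 29929/25 = -59929/25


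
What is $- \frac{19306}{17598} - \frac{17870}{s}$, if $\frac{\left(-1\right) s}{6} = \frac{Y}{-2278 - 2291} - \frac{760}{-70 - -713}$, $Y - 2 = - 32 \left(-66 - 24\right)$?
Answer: $- \frac{11006027604769}{6694236462} \approx -1644.1$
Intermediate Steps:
$Y = 2882$ ($Y = 2 - 32 \left(-66 - 24\right) = 2 - -2880 = 2 + 2880 = 2882$)
$s = \frac{10651132}{979289}$ ($s = - 6 \left(\frac{2882}{-2278 - 2291} - \frac{760}{-70 - -713}\right) = - 6 \left(\frac{2882}{-2278 - 2291} - \frac{760}{-70 + 713}\right) = - 6 \left(\frac{2882}{-4569} - \frac{760}{643}\right) = - 6 \left(2882 \left(- \frac{1}{4569}\right) - \frac{760}{643}\right) = - 6 \left(- \frac{2882}{4569} - \frac{760}{643}\right) = \left(-6\right) \left(- \frac{5325566}{2937867}\right) = \frac{10651132}{979289} \approx 10.876$)
$- \frac{19306}{17598} - \frac{17870}{s} = - \frac{19306}{17598} - \frac{17870}{\frac{10651132}{979289}} = \left(-19306\right) \frac{1}{17598} - \frac{8749947215}{5325566} = - \frac{1379}{1257} - \frac{8749947215}{5325566} = - \frac{11006027604769}{6694236462}$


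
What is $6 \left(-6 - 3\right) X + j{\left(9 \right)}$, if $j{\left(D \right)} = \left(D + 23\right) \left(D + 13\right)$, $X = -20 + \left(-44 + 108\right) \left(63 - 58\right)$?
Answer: $-15496$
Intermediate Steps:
$X = 300$ ($X = -20 + 64 \cdot 5 = -20 + 320 = 300$)
$j{\left(D \right)} = \left(13 + D\right) \left(23 + D\right)$ ($j{\left(D \right)} = \left(23 + D\right) \left(13 + D\right) = \left(13 + D\right) \left(23 + D\right)$)
$6 \left(-6 - 3\right) X + j{\left(9 \right)} = 6 \left(-6 - 3\right) 300 + \left(299 + 9^{2} + 36 \cdot 9\right) = 6 \left(-9\right) 300 + \left(299 + 81 + 324\right) = \left(-54\right) 300 + 704 = -16200 + 704 = -15496$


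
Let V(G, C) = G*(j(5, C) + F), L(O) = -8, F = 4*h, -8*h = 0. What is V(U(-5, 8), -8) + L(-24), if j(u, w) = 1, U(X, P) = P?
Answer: 0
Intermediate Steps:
h = 0 (h = -1/8*0 = 0)
F = 0 (F = 4*0 = 0)
V(G, C) = G (V(G, C) = G*(1 + 0) = G*1 = G)
V(U(-5, 8), -8) + L(-24) = 8 - 8 = 0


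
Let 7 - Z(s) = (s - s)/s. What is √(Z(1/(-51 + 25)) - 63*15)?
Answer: I*√938 ≈ 30.627*I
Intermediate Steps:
Z(s) = 7 (Z(s) = 7 - (s - s)/s = 7 - 0/s = 7 - 1*0 = 7 + 0 = 7)
√(Z(1/(-51 + 25)) - 63*15) = √(7 - 63*15) = √(7 - 945) = √(-938) = I*√938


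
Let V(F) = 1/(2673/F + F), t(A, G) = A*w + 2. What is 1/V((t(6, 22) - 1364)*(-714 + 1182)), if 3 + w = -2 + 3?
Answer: -15314450211/23816 ≈ -6.4303e+5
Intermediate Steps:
w = -2 (w = -3 + (-2 + 3) = -3 + 1 = -2)
t(A, G) = 2 - 2*A (t(A, G) = A*(-2) + 2 = -2*A + 2 = 2 - 2*A)
V(F) = 1/(F + 2673/F)
1/V((t(6, 22) - 1364)*(-714 + 1182)) = 1/((((2 - 2*6) - 1364)*(-714 + 1182))/(2673 + (((2 - 2*6) - 1364)*(-714 + 1182))²)) = 1/((((2 - 12) - 1364)*468)/(2673 + (((2 - 12) - 1364)*468)²)) = 1/(((-10 - 1364)*468)/(2673 + ((-10 - 1364)*468)²)) = 1/((-1374*468)/(2673 + (-1374*468)²)) = 1/(-643032/(2673 + (-643032)²)) = 1/(-643032/(2673 + 413490153024)) = 1/(-643032/413490155697) = 1/(-643032*1/413490155697) = 1/(-23816/15314450211) = -15314450211/23816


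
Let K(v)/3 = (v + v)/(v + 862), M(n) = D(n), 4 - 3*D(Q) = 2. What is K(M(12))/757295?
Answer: 3/489969865 ≈ 6.1228e-9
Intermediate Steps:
D(Q) = ⅔ (D(Q) = 4/3 - ⅓*2 = 4/3 - ⅔ = ⅔)
M(n) = ⅔
K(v) = 6*v/(862 + v) (K(v) = 3*((v + v)/(v + 862)) = 3*((2*v)/(862 + v)) = 3*(2*v/(862 + v)) = 6*v/(862 + v))
K(M(12))/757295 = (6*(⅔)/(862 + ⅔))/757295 = (6*(⅔)/(2588/3))*(1/757295) = (6*(⅔)*(3/2588))*(1/757295) = (3/647)*(1/757295) = 3/489969865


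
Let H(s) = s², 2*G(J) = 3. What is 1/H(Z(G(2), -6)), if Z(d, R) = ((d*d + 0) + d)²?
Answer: 256/50625 ≈ 0.0050568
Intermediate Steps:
G(J) = 3/2 (G(J) = (½)*3 = 3/2)
Z(d, R) = (d + d²)² (Z(d, R) = ((d² + 0) + d)² = (d² + d)² = (d + d²)²)
1/H(Z(G(2), -6)) = 1/(((3/2)²*(1 + 3/2)²)²) = 1/((9*(5/2)²/4)²) = 1/(((9/4)*(25/4))²) = 1/((225/16)²) = 1/(50625/256) = 256/50625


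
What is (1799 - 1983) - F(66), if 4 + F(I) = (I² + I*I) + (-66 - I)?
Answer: -8760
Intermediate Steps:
F(I) = -70 - I + 2*I² (F(I) = -4 + ((I² + I*I) + (-66 - I)) = -4 + ((I² + I²) + (-66 - I)) = -4 + (2*I² + (-66 - I)) = -4 + (-66 - I + 2*I²) = -70 - I + 2*I²)
(1799 - 1983) - F(66) = (1799 - 1983) - (-70 - 1*66 + 2*66²) = -184 - (-70 - 66 + 2*4356) = -184 - (-70 - 66 + 8712) = -184 - 1*8576 = -184 - 8576 = -8760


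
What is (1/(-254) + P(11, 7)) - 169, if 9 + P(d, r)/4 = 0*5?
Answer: -52071/254 ≈ -205.00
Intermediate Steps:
P(d, r) = -36 (P(d, r) = -36 + 4*(0*5) = -36 + 4*0 = -36 + 0 = -36)
(1/(-254) + P(11, 7)) - 169 = (1/(-254) - 36) - 169 = (-1/254 - 36) - 169 = -9145/254 - 169 = -52071/254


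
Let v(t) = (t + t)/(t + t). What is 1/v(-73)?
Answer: 1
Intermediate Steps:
v(t) = 1 (v(t) = (2*t)/((2*t)) = (2*t)*(1/(2*t)) = 1)
1/v(-73) = 1/1 = 1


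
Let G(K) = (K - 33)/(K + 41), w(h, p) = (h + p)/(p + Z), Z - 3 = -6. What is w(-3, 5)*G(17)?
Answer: -8/29 ≈ -0.27586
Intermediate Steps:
Z = -3 (Z = 3 - 6 = -3)
w(h, p) = (h + p)/(-3 + p) (w(h, p) = (h + p)/(p - 3) = (h + p)/(-3 + p))
G(K) = (-33 + K)/(41 + K)
w(-3, 5)*G(17) = ((-3 + 5)/(-3 + 5))*((-33 + 17)/(41 + 17)) = (2/2)*(-16/58) = ((½)*2)*((1/58)*(-16)) = 1*(-8/29) = -8/29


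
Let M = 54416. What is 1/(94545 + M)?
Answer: 1/148961 ≈ 6.7132e-6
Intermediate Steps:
1/(94545 + M) = 1/(94545 + 54416) = 1/148961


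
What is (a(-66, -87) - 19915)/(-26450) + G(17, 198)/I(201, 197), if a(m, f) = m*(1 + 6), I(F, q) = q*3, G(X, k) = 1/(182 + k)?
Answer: 457629311/594014100 ≈ 0.77040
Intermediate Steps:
I(F, q) = 3*q
a(m, f) = 7*m (a(m, f) = m*7 = 7*m)
(a(-66, -87) - 19915)/(-26450) + G(17, 198)/I(201, 197) = (7*(-66) - 19915)/(-26450) + 1/((182 + 198)*((3*197))) = (-462 - 19915)*(-1/26450) + 1/(380*591) = -20377*(-1/26450) + (1/380)*(1/591) = 20377/26450 + 1/224580 = 457629311/594014100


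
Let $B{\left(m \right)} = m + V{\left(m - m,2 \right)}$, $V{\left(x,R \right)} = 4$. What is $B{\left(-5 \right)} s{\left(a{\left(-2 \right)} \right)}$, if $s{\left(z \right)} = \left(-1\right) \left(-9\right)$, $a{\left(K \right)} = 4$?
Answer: $-9$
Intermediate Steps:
$s{\left(z \right)} = 9$
$B{\left(m \right)} = 4 + m$ ($B{\left(m \right)} = m + 4 = 4 + m$)
$B{\left(-5 \right)} s{\left(a{\left(-2 \right)} \right)} = \left(4 - 5\right) 9 = \left(-1\right) 9 = -9$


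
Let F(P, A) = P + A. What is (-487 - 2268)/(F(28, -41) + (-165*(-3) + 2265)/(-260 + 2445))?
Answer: 52345/223 ≈ 234.73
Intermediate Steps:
F(P, A) = A + P
(-487 - 2268)/(F(28, -41) + (-165*(-3) + 2265)/(-260 + 2445)) = (-487 - 2268)/((-41 + 28) + (-165*(-3) + 2265)/(-260 + 2445)) = -2755/(-13 + (495 + 2265)/2185) = -2755/(-13 + 2760*(1/2185)) = -2755/(-13 + 24/19) = -2755/(-223/19) = -2755*(-19/223) = 52345/223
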